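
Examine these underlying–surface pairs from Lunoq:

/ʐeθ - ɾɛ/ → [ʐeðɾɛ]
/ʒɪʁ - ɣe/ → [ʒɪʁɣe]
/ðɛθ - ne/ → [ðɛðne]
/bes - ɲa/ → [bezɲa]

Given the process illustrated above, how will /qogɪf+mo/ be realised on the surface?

[qogɪvmo]

The data show regressive voicing assimilation: /θ/ → [ð] before /ɾ/; /θ/ → [ð] before /n/; /s/ → [z] before /ɲ/. In each pair only voicing changes, matching the following consonant, while place and manner stay constant.
Nothing changes in [ʒɪʁɣe]: there the adjacent consonants already agree in voicing (/ʁ/ and /ɣ/ are both voiced), so this form is consistent with the same rule.
/f/ is a voiceless labiodental fricative. The following trigger /m/ is voiced, so /f/ must become voiced as well.
Changing only its voicing to voiced gives [v] — the voiced labiodental fricative.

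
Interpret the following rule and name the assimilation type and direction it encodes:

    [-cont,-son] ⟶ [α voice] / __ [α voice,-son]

regressive voicing assimilation

The shared variable α links the value of [voice] on the target to the same value on the neighbouring segment, so voicing is the feature that assimilates.
The conditioning segment sits to the right of the focus bar, meaning the trigger follows the segment that changes — regressive assimilation.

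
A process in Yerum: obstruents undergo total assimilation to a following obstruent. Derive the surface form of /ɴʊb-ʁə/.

/b/ is the segment targeted by the rule; it sits immediately before /ʁ/, so it assimilates completely and surfaces as [ʁ].

[ɴʊʁʁə]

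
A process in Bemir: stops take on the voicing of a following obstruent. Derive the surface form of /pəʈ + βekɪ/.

The rule targets /ʈ/ (voiceless retroflex stop), which sits before the trigger /β/ (voiced).
Changing only its voicing to voiced gives [ɖ] — the voiced retroflex stop.

[pəɖβekɪ]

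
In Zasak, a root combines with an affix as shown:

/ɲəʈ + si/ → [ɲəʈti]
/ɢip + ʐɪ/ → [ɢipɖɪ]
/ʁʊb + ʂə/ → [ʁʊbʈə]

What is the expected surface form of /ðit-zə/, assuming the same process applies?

[ðitdə]

The data show progressive manner assimilation: /s/ → [t] after /ʈ/; /ʐ/ → [ɖ] after /p/; /ʂ/ → [ʈ] after /b/. In each pair only manner changes, matching the preceding consonant, while place and voice stay constant.
/z/ is a voiced alveolar fricative. The preceding trigger /t/ is a stop, so /z/ must become a stop as well.
The voiced alveolar stop is [d], so /z/ → [d].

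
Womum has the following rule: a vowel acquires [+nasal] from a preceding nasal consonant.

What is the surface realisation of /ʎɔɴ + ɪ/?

/ɪ/ sits next to the nasal /ɴ/ and is therefore nasalised to [ɪ̃].

[ʎɔɴɪ̃]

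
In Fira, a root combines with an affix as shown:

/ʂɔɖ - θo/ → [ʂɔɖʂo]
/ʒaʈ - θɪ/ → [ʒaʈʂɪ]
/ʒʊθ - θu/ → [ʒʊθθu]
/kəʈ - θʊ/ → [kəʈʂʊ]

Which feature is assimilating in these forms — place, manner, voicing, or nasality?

place

The segment that alternates is /θ/, which surfaces as [ʂ] when adjacent to /ɖ/.
The change dental → retroflex matches the place of the preceding /ɖ/, identifying this as place assimilation.
The other alternating form patterns the same way: /θ/ → [ʂ] after /ʈ/ (dental → retroflex, matching retroflex) — only place changes, and always toward the preceding segment.
Nothing changes in [ʒʊθθu]: there the adjacent consonants already agree in place (/θ/ and /θ/ are both dental), so this form is consistent with the same rule.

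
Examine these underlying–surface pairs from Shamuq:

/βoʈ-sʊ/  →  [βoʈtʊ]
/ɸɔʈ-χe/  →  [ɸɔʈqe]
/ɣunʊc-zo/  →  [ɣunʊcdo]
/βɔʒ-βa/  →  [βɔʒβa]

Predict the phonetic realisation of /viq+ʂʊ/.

The data show progressive manner assimilation: /s/ → [t] after /ʈ/; /χ/ → [q] after /ʈ/; /z/ → [d] after /c/. In each pair only manner changes, matching the preceding consonant, while place and voice stay constant.
No alternation appears in [βɔʒβa]: there the adjacent consonants already agree in manner (/β/ and /ʒ/ are both fricatives), so this form is consistent with the same rule.
/ʂ/ is a voiceless retroflex fricative. The preceding trigger /q/ is a stop, so /ʂ/ must become a stop as well.
The voiceless retroflex stop is [ʈ], so /ʂ/ → [ʈ].

[viqʈʊ]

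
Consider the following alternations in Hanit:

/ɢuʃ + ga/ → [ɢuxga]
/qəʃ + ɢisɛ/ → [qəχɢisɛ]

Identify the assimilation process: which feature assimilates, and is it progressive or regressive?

regressive place assimilation

The segment that alternates is /ʃ/, which surfaces as [x] when adjacent to /g/.
/ʃ/ is postalveolar while /g/ is velar; the output [x] is velar, matching the trigger — so the feature that spreads is place.
Manner and voice are unchanged, so the assimilation is partial, not total.
The other alternating form patterns the same way: /ʃ/ → [χ] before /ɢ/ (postalveolar → uvular, matching uvular) — only place changes, and always toward the following segment.
The trigger is the following segment, so the direction is regressive (anticipatory).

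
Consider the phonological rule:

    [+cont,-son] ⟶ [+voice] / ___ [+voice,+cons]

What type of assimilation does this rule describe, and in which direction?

The target ([+cont,-son], fricatives) acquires [+voice] next to a voiced consonant ([+voice,+cons]) — it takes on the voicing of its neighbour, so the feature that spreads is voicing.
The conditioning segment sits to the right of the focus bar, meaning the trigger follows the segment that changes — regressive assimilation.

regressive voicing assimilation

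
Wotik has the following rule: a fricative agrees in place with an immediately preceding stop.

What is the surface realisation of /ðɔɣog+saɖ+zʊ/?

[ðɔɣogxaɖʐʊ]

/s/ is a voiceless alveolar fricative. The preceding trigger /g/ is velar, so /s/ must become velar as well.
A voiceless velar fricative is [x], so the surface segment is [x].
The same rule applies at the second boundary: /z/ → [ʐ] next to /ɖ/.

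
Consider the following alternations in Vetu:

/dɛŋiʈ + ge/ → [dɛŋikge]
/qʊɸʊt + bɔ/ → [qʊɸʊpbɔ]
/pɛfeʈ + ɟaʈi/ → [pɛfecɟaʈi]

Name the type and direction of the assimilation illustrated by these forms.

regressive place assimilation

Underlying /ʈ/ is realised as [k] next to /g/; /g/ itself does not change.
/ʈ/ is retroflex while /g/ is velar; the output [k] is velar, matching the trigger — so the feature that spreads is place.
Manner and voice are unchanged, so the assimilation is partial, not total.
The same holds elsewhere in the data: /t/ → [p] before /b/ (alveolar → bilabial, matching bilabial); /ʈ/ → [c] before /ɟ/ (retroflex → palatal, matching palatal) — only place changes, and always toward the following segment.
The trigger is the following segment, so the direction is regressive (anticipatory).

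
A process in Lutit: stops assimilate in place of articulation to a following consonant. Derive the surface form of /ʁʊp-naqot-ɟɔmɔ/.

[ʁʊtnaqocɟɔmɔ]

/p/ is a voiceless bilabial stop. The following trigger /n/ is alveolar, so /p/ must become alveolar as well.
Changing only its place to alveolar gives [t] — the voiceless alveolar stop.
At the second juncture, /t/ likewise becomes [c] adjacent to /ɟ/.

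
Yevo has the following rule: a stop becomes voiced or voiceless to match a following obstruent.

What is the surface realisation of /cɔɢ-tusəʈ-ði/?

The rule targets /ɢ/ (voiced uvular stop), which sits before the trigger /t/ (voiceless).
A voiceless uvular stop is [q], so the surface segment is [q].
The same rule applies at the second boundary: /ʈ/ → [ɖ] next to /ð/.

[cɔqtusəɖði]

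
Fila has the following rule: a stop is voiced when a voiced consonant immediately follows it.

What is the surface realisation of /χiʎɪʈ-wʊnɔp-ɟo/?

The rule targets /ʈ/ (voiceless retroflex stop), which sits before the trigger /w/ (voiced).
Changing only its voicing to voiced gives [ɖ] — the voiced retroflex stop.
At the second juncture, /p/ likewise becomes [b] adjacent to /ɟ/.

[χiʎɪɖwʊnɔbɟo]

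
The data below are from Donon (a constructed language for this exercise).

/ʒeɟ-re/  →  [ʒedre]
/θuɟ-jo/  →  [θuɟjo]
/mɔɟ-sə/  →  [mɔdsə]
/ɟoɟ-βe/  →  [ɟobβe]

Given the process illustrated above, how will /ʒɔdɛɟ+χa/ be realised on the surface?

[ʒɔdɛɢχa]

The data show regressive place assimilation: /ɟ/ → [d] before /r/; /ɟ/ → [d] before /s/; /ɟ/ → [b] before /β/. In each pair only place changes, matching the following consonant, while manner and voice stay constant.
Nothing changes in [θuɟjo]: there the adjacent consonants already agree in place (/ɟ/ and /j/ are both palatal), so this form is consistent with the same rule.
/ɟ/ is a voiced palatal stop. The following trigger /χ/ is uvular, so /ɟ/ must become uvular as well.
A voiced uvular stop is [ɢ], so the surface segment is [ɢ].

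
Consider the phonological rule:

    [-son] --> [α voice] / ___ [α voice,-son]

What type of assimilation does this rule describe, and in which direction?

The rule copies [voice] from the environment onto the target, so the assimilating feature is voicing.
Since the environment is written after the underscore, the trigger follows the target; the direction is regressive.

regressive voicing assimilation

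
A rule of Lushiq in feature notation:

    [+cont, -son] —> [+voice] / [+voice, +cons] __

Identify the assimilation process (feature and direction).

The structural change is [+voice], and the conditioning segment [+voice, +cons] (a voiced consonant) is itself voiced, so the target comes to share the voicing of its neighbour — voicing assimilation.
Since the environment is written before the underscore, the trigger precedes the target; the direction is progressive.

progressive voicing assimilation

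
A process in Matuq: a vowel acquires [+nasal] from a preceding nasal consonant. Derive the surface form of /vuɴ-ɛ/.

The vowel /ɛ/ is adjacent to the preceding nasal /ɴ/, so it acquires [+nasal] and surfaces as [ɛ̃].

[vuɴɛ̃]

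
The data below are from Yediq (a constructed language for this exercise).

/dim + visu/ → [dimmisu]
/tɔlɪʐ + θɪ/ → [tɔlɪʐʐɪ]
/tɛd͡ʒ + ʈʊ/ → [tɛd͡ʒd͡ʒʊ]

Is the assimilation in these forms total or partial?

The segment that alternates is /v/, which surfaces as [m] when adjacent to /m/.
The output [m] is identical to the trigger /m/ — every feature (place, manner, voicing) has been copied — so this is total assimilation.
The remaining alternations confirm this: /θ/ → [ʐ] after /ʐ/; /ʈ/ → [d͡ʒ] after /d͡ʒ/ — in each case the output is a copy of the preceding consonant.

total assimilation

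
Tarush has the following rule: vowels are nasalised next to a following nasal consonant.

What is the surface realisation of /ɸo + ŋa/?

/o/ sits next to the nasal /ŋ/ and is therefore nasalised to [õ].

[ɸõŋa]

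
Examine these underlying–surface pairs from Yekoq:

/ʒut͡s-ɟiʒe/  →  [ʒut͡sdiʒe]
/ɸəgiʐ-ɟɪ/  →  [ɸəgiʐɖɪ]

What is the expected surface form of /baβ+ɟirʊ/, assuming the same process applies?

[baβbirʊ]

The data show progressive place assimilation: /ɟ/ → [d] after /t͡s/; /ɟ/ → [ɖ] after /ʐ/. In each pair only place changes, matching the preceding consonant, while manner and voice stay constant.
/ɟ/ is a voiced palatal stop. The preceding trigger /β/ is bilabial, so /ɟ/ must become bilabial as well.
Changing only its place to bilabial gives [b] — the voiced bilabial stop.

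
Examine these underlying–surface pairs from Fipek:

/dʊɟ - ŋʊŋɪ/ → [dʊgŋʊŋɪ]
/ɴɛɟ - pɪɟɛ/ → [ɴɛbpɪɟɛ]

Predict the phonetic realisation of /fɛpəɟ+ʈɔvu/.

The data show regressive place assimilation: /ɟ/ → [g] before /ŋ/; /ɟ/ → [b] before /p/. In each pair only place changes, matching the following consonant, while manner and voice stay constant.
The rule targets /ɟ/ (voiced palatal stop), which sits before the trigger /ʈ/ (retroflex).
A voiced retroflex stop is [ɖ], so the surface segment is [ɖ].

[fɛpəɖʈɔvu]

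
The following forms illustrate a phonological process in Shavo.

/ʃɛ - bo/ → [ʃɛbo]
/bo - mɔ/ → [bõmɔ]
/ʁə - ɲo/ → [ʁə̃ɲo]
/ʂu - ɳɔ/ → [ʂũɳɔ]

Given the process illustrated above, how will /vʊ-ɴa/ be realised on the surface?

The data show regressive nasality assimilation (vowel nasalisation): /o/ → [õ] before /m/; /ə/ → [ə̃] before /ɲ/; /u/ → [ũ] before /ɳ/ — a vowel is nasalised by an immediately following nasal consonant.
No change occurs in [ʃɛbo] because the vowel at the boundary is adjacent to an oral consonant, not a nasal (/ɛ/ next to /b/).
The vowel /ʊ/ is adjacent to the following nasal /ɴ/, so it acquires [+nasal] and surfaces as [ʊ̃].

[vʊ̃ɴa]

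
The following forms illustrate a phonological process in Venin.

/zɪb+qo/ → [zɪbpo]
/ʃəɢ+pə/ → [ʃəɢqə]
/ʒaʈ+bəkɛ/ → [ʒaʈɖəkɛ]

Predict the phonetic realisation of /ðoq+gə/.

The data show progressive place assimilation: /q/ → [p] after /b/; /p/ → [q] after /ɢ/; /b/ → [ɖ] after /ʈ/. In each pair only place changes, matching the preceding consonant, while manner and voice stay constant.
The rule targets /g/ (voiced velar stop), which sits after the trigger /q/ (uvular).
Changing only its place to uvular gives [ɢ] — the voiced uvular stop.

[ðoqɢə]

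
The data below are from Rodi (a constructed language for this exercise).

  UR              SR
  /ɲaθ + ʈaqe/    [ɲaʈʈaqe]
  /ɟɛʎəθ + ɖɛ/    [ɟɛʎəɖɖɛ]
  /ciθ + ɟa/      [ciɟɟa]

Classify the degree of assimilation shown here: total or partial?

total assimilation

Comparing underlying and surface forms, /θ/ → [ʈ] is the alternation; the neighbouring /ʈ/ is constant.
The output [ʈ] is identical to the trigger /ʈ/ — every feature (place, manner, voicing) has been copied — so this is total assimilation.
The other forms behave the same way: /θ/ → [ɖ] before /ɖ/; /θ/ → [ɟ] before /ɟ/ — in each case the output is a copy of the following consonant.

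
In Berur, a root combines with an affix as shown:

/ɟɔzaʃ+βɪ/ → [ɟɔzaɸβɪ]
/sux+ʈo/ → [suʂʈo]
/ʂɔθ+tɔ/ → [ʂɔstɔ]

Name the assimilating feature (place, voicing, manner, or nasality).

place

Comparing underlying and surface forms, /ʃ/ → [ɸ] is the alternation; the neighbouring /β/ is constant.
The change postalveolar → bilabial matches the place of the following /β/, identifying this as place assimilation.
Checking the remaining alternations: /x/ → [ʂ] before /ʈ/ (velar → retroflex, matching retroflex); /θ/ → [s] before /t/ (dental → alveolar, matching alveolar) — only place changes, and always toward the following segment.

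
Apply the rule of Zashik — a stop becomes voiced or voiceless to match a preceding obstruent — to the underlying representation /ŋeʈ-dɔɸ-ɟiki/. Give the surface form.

[ŋeʈtɔɸciki]

/d/ is a voiced alveolar stop. The preceding trigger /ʈ/ is voiceless, so /d/ must become voiceless as well.
A voiceless alveolar stop is [t], so the surface segment is [t].
At the second juncture, /ɟ/ likewise becomes [c] adjacent to /ɸ/.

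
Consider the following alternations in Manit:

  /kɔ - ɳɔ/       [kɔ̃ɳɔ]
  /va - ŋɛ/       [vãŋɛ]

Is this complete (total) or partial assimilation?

partial assimilation

The vowel /ɔ/ surfaces as nasalised [ɔ̃] next to the following nasal /ɳ/ — it has acquired the [+nasal] feature of its neighbour.
The other form shows the same pattern: /a/ → [ã] before /ŋ/ — each time a vowel is nasalised next to a following nasal.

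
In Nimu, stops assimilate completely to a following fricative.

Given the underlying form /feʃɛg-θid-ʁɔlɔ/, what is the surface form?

[feʃɛθθiʁʁɔlɔ]

/g/ is the segment targeted by the rule; it sits immediately before /θ/, so it assimilates completely and surfaces as [θ].
The same rule applies at the second boundary: /d/ → [ʁ] next to /ʁ/.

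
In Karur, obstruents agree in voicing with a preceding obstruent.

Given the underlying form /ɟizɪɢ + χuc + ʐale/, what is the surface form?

/χ/ is a voiceless uvular fricative. The preceding trigger /ɢ/ is voiced, so /χ/ must become voiced as well.
A voiced uvular fricative is [ʁ], so the surface segment is [ʁ].
At the second juncture, /ʐ/ likewise becomes [ʂ] adjacent to /c/.

[ɟizɪɢʁucʂale]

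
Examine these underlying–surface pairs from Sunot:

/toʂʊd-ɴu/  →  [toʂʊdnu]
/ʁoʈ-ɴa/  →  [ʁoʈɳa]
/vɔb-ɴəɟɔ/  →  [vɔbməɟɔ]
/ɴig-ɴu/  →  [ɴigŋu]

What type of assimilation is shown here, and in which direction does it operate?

Comparing underlying and surface forms, /ɴ/ → [n] is the alternation; the neighbouring /d/ is constant.
/ɴ/ is uvular while /d/ is alveolar; the output [n] is alveolar, matching the trigger — so the feature that spreads is place.
Manner and voice are unchanged, so the assimilation is partial, not total.
Checking the remaining alternations: /ɴ/ → [ɳ] after /ʈ/ (uvular → retroflex, matching retroflex); /ɴ/ → [m] after /b/ (uvular → bilabial, matching bilabial); /ɴ/ → [ŋ] after /g/ (uvular → velar, matching velar) — only place changes, and always toward the preceding segment.
Since the segment that changes follows the conditioning segment, the assimilation is progressive.

progressive place assimilation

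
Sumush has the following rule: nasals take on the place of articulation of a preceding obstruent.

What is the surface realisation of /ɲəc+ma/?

/m/ is a voiced bilabial nasal. The preceding trigger /c/ is palatal, so /m/ must become palatal as well.
The voiced palatal nasal is [ɲ], so /m/ → [ɲ].

[ɲəcɲa]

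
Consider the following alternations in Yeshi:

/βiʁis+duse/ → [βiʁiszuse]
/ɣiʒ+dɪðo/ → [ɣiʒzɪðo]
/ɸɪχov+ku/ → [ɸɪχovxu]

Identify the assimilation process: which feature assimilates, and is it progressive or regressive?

Underlying /d/ is realised as [z] next to /s/; /s/ itself does not change.
The change stop → fricative matches the manner of the preceding /s/, identifying this as manner assimilation.
Place and voice are unchanged, so the assimilation is partial, not total.
The other alternating forms pattern the same way: /d/ → [z] after /ʒ/ (stop → fricative, matching a fricative); /k/ → [x] after /v/ (stop → fricative, matching a fricative) — only manner changes, and always toward the preceding segment.
The trigger is the preceding segment, so the direction is progressive (perseverative).

progressive manner assimilation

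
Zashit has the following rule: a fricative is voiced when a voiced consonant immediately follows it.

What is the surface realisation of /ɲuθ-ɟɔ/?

[ɲuðɟɔ]

/θ/ is a voiceless dental fricative. The following trigger /ɟ/ is voiced, so /θ/ must become voiced as well.
The voiced dental fricative is [ð], so /θ/ → [ð].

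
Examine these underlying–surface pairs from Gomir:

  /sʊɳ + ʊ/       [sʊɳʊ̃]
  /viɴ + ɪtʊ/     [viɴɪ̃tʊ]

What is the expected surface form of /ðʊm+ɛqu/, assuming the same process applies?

The data show progressive nasality assimilation (vowel nasalisation): /ʊ/ → [ʊ̃] after /ɳ/; /ɪ/ → [ɪ̃] after /ɴ/ — a vowel is nasalised by an immediately preceding nasal consonant.
The vowel /ɛ/ is adjacent to the preceding nasal /m/, so it acquires [+nasal] and surfaces as [ɛ̃].

[ðʊmɛ̃qu]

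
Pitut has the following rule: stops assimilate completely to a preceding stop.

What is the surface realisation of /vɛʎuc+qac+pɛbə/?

/q/ is the segment targeted by the rule; it sits immediately after /c/, so it assimilates completely and surfaces as [c].
At the second juncture, /p/ likewise becomes [c] adjacent to /c/.

[vɛʎuccaccɛbə]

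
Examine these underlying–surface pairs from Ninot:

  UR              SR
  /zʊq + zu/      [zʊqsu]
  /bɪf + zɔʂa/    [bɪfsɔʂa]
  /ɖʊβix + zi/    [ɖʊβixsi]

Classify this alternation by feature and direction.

progressive voicing assimilation

The segment that alternates is /z/, which surfaces as [s] when adjacent to /q/.
The change voiced → voiceless matches the voicing of the preceding /q/, identifying this as voicing assimilation.
Place and manner are unchanged, so the assimilation is partial, not total.
The other alternating forms pattern the same way: /z/ → [s] after /f/ (voiced → voiceless, matching voiceless); /z/ → [s] after /x/ (voiced → voiceless, matching voiceless) — only voicing changes, and always toward the preceding segment.
Since the segment that changes follows the conditioning segment, the assimilation is progressive.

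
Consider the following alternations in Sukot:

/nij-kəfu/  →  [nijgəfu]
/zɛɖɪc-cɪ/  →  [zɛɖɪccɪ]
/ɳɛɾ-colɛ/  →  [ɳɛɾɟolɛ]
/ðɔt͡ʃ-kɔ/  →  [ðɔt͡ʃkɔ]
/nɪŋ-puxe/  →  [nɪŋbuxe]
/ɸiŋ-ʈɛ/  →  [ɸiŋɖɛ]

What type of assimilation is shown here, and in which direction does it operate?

progressive voicing assimilation

Underlying /k/ is realised as [g] next to /j/; /j/ itself does not change.
The change voiceless → voiced matches the voicing of the preceding /j/, identifying this as voicing assimilation.
Place and manner are unchanged, so the assimilation is partial, not total.
Checking the remaining alternations: /c/ → [ɟ] after /ɾ/ (voiceless → voiced, matching voiced); /p/ → [b] after /ŋ/ (voiceless → voiced, matching voiced); /ʈ/ → [ɖ] after /ŋ/ (voiceless → voiced, matching voiced) — only voicing changes, and always toward the preceding segment.
No alternation appears in [zɛɖɪccɪ], [ðɔt͡ʃkɔ]: there the adjacent consonants already agree in voicing (/c/ and /c/ are both voiceless; /k/ and /t͡ʃ/ are both voiceless), so these forms are consistent with the same rule.
Since the segment that changes follows the conditioning segment, the assimilation is progressive.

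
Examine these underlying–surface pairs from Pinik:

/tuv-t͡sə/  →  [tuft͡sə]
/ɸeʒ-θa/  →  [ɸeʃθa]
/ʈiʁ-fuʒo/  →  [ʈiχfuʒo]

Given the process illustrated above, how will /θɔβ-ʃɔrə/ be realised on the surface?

The data show regressive voicing assimilation: /v/ → [f] before /t͡s/; /ʒ/ → [ʃ] before /θ/; /ʁ/ → [χ] before /f/. In each pair only voicing changes, matching the following consonant, while place and manner stay constant.
The rule targets /β/ (voiced bilabial fricative), which sits before the trigger /ʃ/ (voiceless).
Changing only its voicing to voiceless gives [ɸ] — the voiceless bilabial fricative.

[θɔɸʃɔrə]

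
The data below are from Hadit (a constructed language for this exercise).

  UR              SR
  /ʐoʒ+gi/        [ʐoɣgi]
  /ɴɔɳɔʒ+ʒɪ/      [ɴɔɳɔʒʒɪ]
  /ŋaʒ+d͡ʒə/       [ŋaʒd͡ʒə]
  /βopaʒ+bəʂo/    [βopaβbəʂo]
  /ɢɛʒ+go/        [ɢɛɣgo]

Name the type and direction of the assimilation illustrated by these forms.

The segment that alternates is /ʒ/, which surfaces as [ɣ] when adjacent to /g/.
/ʒ/ is postalveolar while /g/ is velar; the output [ɣ] is velar, matching the trigger — so the feature that spreads is place.
Manner and voice are unchanged, so the assimilation is partial, not total.
Checking the remaining alternation: /ʒ/ → [β] before /b/ (postalveolar → bilabial, matching bilabial) — only place changes, and always toward the following segment.
Nothing changes in [ɴɔɳɔʒʒɪ], [ŋaʒd͡ʒə]: there the adjacent consonants already agree in place (/ʒ/ and /ʒ/ are both postalveolar; /ʒ/ and /d͡ʒ/ are both postalveolar), so these forms are consistent with the same rule.
The trigger is the following segment, so the direction is regressive (anticipatory).

regressive place assimilation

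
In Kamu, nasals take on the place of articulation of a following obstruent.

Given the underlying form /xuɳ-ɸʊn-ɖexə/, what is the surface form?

[xumɸʊɳɖexə]

The rule targets /ɳ/ (voiced retroflex nasal), which sits before the trigger /ɸ/ (bilabial).
Changing only its place to bilabial gives [m] — the voiced bilabial nasal.
At the second juncture, /n/ likewise becomes [ɳ] adjacent to /ɖ/.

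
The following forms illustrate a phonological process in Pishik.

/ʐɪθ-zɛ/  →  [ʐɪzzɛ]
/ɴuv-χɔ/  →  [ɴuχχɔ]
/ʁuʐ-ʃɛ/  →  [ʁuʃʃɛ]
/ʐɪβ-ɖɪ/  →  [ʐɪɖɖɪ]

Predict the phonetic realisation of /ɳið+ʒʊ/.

The data show regressive total assimilation (/θ/ → [z] before /z/; /v/ → [χ] before /χ/; /ʐ/ → [ʃ] before /ʃ/; /β/ → [ɖ] before /ɖ/): in every case the target segment becomes identical to its following neighbour, copying more than a single feature.
/ð/ is the segment targeted by the rule; it sits immediately before /ʒ/, so it assimilates completely and surfaces as [ʒ].

[ɳiʒʒʊ]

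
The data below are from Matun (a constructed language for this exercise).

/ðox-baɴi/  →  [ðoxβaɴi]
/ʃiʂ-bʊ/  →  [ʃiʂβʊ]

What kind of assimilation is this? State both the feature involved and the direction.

progressive manner assimilation

Underlying /b/ is realised as [β] next to /x/; /x/ itself does not change.
The change stop → fricative matches the manner of the preceding /x/, identifying this as manner assimilation.
Place and voice are unchanged, so the assimilation is partial, not total.
The other alternating form patterns the same way: /b/ → [β] after /ʂ/ (stop → fricative, matching a fricative) — only manner changes, and always toward the preceding segment.
The trigger is the preceding segment, so the direction is progressive (perseverative).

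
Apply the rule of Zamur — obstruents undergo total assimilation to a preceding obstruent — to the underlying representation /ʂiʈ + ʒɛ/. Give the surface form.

[ʂiʈʈɛ]

/ʒ/ is the segment targeted by the rule; it sits immediately after /ʈ/, so it assimilates completely and surfaces as [ʈ].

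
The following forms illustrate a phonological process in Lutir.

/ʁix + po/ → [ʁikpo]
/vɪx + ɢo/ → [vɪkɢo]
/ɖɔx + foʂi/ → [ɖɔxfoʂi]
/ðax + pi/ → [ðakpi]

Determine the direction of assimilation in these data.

Comparing underlying and surface forms, /x/ → [k] is the alternation; the neighbouring /p/ is constant.
/x/ is a fricative while /p/ is a stop; the output [k] is a stop, matching the trigger — so the feature that spreads is manner.
Checking the remaining alternation: /x/ → [k] before /ɢ/ (fricative → stop, matching a stop) — only manner changes, and always toward the following segment.
Nothing changes in [ɖɔxfoʂi]: there the adjacent consonants already agree in manner (/x/ and /f/ are both fricatives), so this form is consistent with the same rule.
The trigger is the following segment, so the direction is regressive (anticipatory).

regressive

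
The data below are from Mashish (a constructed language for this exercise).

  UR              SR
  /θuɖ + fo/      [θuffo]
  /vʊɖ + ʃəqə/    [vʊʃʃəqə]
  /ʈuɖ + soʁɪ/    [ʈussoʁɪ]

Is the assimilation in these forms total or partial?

Comparing underlying and surface forms, /ɖ/ → [f] is the alternation; the neighbouring /f/ is constant.
The output [f] is identical to the trigger /f/ — every feature (place, manner, voicing) has been copied — so this is total assimilation.
The other forms behave the same way: /ɖ/ → [ʃ] before /ʃ/; /ɖ/ → [s] before /s/ — in each case the output is a copy of the following consonant.

total assimilation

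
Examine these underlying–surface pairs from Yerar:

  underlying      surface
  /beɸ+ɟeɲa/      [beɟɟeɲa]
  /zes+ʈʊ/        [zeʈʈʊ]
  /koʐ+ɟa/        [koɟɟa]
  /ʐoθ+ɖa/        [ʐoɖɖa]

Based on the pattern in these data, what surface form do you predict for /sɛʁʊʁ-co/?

The data show regressive total assimilation (/ɸ/ → [ɟ] before /ɟ/; /s/ → [ʈ] before /ʈ/; /ʐ/ → [ɟ] before /ɟ/; /θ/ → [ɖ] before /ɖ/): in every case the target segment becomes identical to its following neighbour, copying more than a single feature.
/ʁ/ is the segment targeted by the rule; it sits immediately before /c/, so it assimilates completely and surfaces as [c].

[sɛʁʊcco]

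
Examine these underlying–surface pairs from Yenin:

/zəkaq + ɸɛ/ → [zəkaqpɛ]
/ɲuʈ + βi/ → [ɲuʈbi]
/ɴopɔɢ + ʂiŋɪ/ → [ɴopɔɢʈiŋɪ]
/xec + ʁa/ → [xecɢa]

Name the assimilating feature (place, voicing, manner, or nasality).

manner

The segment that alternates is /ɸ/, which surfaces as [p] when adjacent to /q/.
The change fricative → stop matches the manner of the preceding /q/, identifying this as manner assimilation.
The same holds elsewhere in the data: /β/ → [b] after /ʈ/ (fricative → stop, matching a stop); /ʂ/ → [ʈ] after /ɢ/ (fricative → stop, matching a stop); /ʁ/ → [ɢ] after /c/ (fricative → stop, matching a stop) — only manner changes, and always toward the preceding segment.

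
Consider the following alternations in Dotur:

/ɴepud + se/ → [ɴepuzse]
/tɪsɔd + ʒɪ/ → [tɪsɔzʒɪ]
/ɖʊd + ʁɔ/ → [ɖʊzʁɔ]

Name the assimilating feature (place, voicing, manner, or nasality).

manner

The segment that alternates is /d/, which surfaces as [z] when adjacent to /s/.
/d/ is a stop while /s/ is a fricative; the output [z] is a fricative, matching the trigger — so the feature that spreads is manner.
The same holds elsewhere in the data: /d/ → [z] before /ʒ/ (stop → fricative, matching a fricative); /d/ → [z] before /ʁ/ (stop → fricative, matching a fricative) — only manner changes, and always toward the following segment.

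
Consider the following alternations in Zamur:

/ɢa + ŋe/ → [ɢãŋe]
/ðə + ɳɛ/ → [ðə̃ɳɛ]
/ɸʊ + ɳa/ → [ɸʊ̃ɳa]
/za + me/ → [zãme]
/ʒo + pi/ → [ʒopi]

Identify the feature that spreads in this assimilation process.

The vowel /a/ surfaces as nasalised [ã] next to the following nasal /ŋ/ — it has acquired the [+nasal] feature of its neighbour.
Likewise in the remaining data: /ə/ → [ə̃] before /ɳ/; /ʊ/ → [ʊ̃] before /ɳ/; /a/ → [ã] before /m/ — each time a vowel is nasalised next to a following nasal.
No change occurs in [ʒopi] because the vowel at the boundary is adjacent to an oral consonant, not a nasal (/o/ next to /p/).

nasality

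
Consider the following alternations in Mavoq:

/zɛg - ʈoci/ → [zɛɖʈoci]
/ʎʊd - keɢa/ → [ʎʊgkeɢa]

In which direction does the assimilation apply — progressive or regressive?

Underlying /g/ is realised as [ɖ] next to /ʈ/; /ʈ/ itself does not change.
/g/ is velar while /ʈ/ is retroflex; the output [ɖ] is retroflex, matching the trigger — so the feature that spreads is place.
Checking the remaining alternation: /d/ → [g] before /k/ (alveolar → velar, matching velar) — only place changes, and always toward the following segment.
Since the segment that changes precedes the conditioning segment, the assimilation is regressive.

regressive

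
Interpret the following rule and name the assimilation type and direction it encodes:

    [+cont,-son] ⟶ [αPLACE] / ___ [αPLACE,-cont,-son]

The shared variable α links the value of the place features (abbreviated [PLACE]) on the target to the same value on the neighbouring segment, so place is the feature that assimilates.
Since the environment is written after the underscore, the trigger follows the target; the direction is regressive.

regressive place assimilation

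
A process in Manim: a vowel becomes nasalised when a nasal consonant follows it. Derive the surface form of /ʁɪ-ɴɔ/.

/ɪ/ sits next to the nasal /ɴ/ and is therefore nasalised to [ɪ̃].

[ʁɪ̃ɴɔ]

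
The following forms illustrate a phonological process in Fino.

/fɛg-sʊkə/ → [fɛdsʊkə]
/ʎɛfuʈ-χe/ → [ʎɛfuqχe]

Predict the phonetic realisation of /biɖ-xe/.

[bigxe]

The data show regressive place assimilation: /g/ → [d] before /s/; /ʈ/ → [q] before /χ/. In each pair only place changes, matching the following consonant, while manner and voice stay constant.
The rule targets /ɖ/ (voiced retroflex stop), which sits before the trigger /x/ (velar).
A voiced velar stop is [g], so the surface segment is [g].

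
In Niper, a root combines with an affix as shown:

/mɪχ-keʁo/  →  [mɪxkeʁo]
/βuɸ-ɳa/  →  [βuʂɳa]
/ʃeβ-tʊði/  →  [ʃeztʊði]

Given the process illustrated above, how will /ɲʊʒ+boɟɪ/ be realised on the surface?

[ɲʊβboɟɪ]

The data show regressive place assimilation: /χ/ → [x] before /k/; /ɸ/ → [ʂ] before /ɳ/; /β/ → [z] before /t/. In each pair only place changes, matching the following consonant, while manner and voice stay constant.
/ʒ/ is a voiced postalveolar fricative. The following trigger /b/ is bilabial, so /ʒ/ must become bilabial as well.
The voiced bilabial fricative is [β], so /ʒ/ → [β].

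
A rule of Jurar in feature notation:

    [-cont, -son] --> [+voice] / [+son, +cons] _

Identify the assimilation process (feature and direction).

progressive voicing assimilation

The structural change is [+voice], and the conditioning segment [+son, +cons] (a sonorant consonant) is itself voiced, so the target comes to share the voicing of its neighbour — voicing assimilation.
The conditioning segment sits to the left of the focus bar, meaning the trigger precedes the segment that changes — progressive assimilation.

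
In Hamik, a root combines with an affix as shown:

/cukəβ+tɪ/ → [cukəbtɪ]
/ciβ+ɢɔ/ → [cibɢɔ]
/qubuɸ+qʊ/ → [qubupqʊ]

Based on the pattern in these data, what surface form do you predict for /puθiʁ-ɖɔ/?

The data show regressive manner assimilation: /β/ → [b] before /t/; /β/ → [b] before /ɢ/; /ɸ/ → [p] before /q/. In each pair only manner changes, matching the following consonant, while place and voice stay constant.
/ʁ/ is a voiced uvular fricative. The following trigger /ɖ/ is a stop, so /ʁ/ must become a stop as well.
Changing only its manner to stop gives [ɢ] — the voiced uvular stop.

[puθiɢɖɔ]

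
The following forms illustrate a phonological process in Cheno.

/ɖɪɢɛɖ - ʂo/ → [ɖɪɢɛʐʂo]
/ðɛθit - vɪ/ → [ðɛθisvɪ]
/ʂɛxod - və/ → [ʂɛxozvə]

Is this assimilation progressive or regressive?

regressive

Underlying /ɖ/ is realised as [ʐ] next to /ʂ/; /ʂ/ itself does not change.
The change stop → fricative matches the manner of the following /ʂ/, identifying this as manner assimilation.
Checking the remaining alternations: /t/ → [s] before /v/ (stop → fricative, matching a fricative); /d/ → [z] before /v/ (stop → fricative, matching a fricative) — only manner changes, and always toward the following segment.
Since the segment that changes precedes the conditioning segment, the assimilation is regressive.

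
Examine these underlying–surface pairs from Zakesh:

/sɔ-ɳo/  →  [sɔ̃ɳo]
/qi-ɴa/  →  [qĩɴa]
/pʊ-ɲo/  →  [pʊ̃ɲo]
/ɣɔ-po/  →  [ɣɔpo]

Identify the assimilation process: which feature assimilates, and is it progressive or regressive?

The vowel /ɔ/ surfaces as nasalised [ɔ̃] next to the following nasal /ɳ/ — it has acquired the [+nasal] feature of its neighbour.
The other forms show the same pattern: /i/ → [ĩ] before /ɴ/; /ʊ/ → [ʊ̃] before /ɲ/ — each time a vowel is nasalised next to a following nasal.
No change occurs in [ɣɔpo] because the vowel at the boundary is adjacent to an oral consonant, not a nasal (/ɔ/ next to /p/).
Because the conditioning nasal is to the right of the vowel that changes, the process is regressive (anticipatory).

regressive nasality assimilation (vowel nasalisation)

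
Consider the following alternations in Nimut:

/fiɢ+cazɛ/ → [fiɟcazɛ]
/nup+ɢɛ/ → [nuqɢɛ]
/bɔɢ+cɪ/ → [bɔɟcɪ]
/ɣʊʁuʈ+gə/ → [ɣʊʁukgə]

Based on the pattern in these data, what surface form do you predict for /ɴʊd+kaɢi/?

The data show regressive place assimilation: /ɢ/ → [ɟ] before /c/; /p/ → [q] before /ɢ/; /ʈ/ → [k] before /g/. In each pair only place changes, matching the following consonant, while manner and voice stay constant.
/d/ is a voiced alveolar stop. The following trigger /k/ is velar, so /d/ must become velar as well.
Changing only its place to velar gives [g] — the voiced velar stop.

[ɴʊgkaɢi]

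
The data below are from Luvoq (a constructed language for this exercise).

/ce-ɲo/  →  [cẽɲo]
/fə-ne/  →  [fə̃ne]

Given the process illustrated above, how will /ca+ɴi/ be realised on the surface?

[cãɴi]

The data show regressive nasality assimilation (vowel nasalisation): /e/ → [ẽ] before /ɲ/; /ə/ → [ə̃] before /n/ — a vowel is nasalised by an immediately following nasal consonant.
The vowel /a/ is adjacent to the following nasal /ɴ/, so it acquires [+nasal] and surfaces as [ã].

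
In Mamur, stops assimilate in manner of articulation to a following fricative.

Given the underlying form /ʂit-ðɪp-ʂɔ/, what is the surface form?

The rule targets /t/ (voiceless alveolar stop), which sits before the trigger /ð/ (fricative).
The voiceless alveolar fricative is [s], so /t/ → [s].
The same rule applies at the second boundary: /p/ → [ɸ] next to /ʂ/.

[ʂisðɪɸʂɔ]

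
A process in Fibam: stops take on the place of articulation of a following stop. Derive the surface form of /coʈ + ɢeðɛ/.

[coqɢeðɛ]

The rule targets /ʈ/ (voiceless retroflex stop), which sits before the trigger /ɢ/ (uvular).
A voiceless uvular stop is [q], so the surface segment is [q].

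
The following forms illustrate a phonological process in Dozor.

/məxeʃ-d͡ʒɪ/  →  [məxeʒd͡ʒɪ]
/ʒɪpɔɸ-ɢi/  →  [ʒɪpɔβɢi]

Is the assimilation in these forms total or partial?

Comparing underlying and surface forms, /ʃ/ → [ʒ] is the alternation; the neighbouring /d͡ʒ/ is constant.
The change voiceless → voiced matches the voicing of the following /d͡ʒ/, identifying this as voicing assimilation.
Place and manner are unchanged, so the assimilation is partial, not total.
Checking the remaining alternation: /ɸ/ → [β] before /ɢ/ (voiceless → voiced, matching voiced) — only voicing changes, and always toward the following segment.

partial assimilation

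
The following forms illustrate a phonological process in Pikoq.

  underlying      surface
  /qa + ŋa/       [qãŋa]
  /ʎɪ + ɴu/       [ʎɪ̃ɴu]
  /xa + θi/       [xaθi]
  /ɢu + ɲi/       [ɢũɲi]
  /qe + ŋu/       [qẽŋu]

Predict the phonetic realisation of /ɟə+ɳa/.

The data show regressive nasality assimilation (vowel nasalisation): /a/ → [ã] before /ŋ/; /ɪ/ → [ɪ̃] before /ɴ/; /u/ → [ũ] before /ɲ/; /e/ → [ẽ] before /ŋ/ — a vowel is nasalised by an immediately following nasal consonant.
No change occurs in [xaθi] because the vowel at the boundary is adjacent to an oral consonant, not a nasal (/a/ next to /θ/).
The vowel /ə/ is adjacent to the following nasal /ɳ/, so it acquires [+nasal] and surfaces as [ə̃].

[ɟə̃ɳa]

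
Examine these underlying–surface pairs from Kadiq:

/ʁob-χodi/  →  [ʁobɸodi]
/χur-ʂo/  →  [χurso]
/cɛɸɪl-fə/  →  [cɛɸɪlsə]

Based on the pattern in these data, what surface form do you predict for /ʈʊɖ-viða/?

The data show progressive place assimilation: /χ/ → [ɸ] after /b/; /ʂ/ → [s] after /r/; /f/ → [s] after /l/. In each pair only place changes, matching the preceding consonant, while manner and voice stay constant.
/v/ is a voiced labiodental fricative. The preceding trigger /ɖ/ is retroflex, so /v/ must become retroflex as well.
The voiced retroflex fricative is [ʐ], so /v/ → [ʐ].

[ʈʊɖʐiða]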